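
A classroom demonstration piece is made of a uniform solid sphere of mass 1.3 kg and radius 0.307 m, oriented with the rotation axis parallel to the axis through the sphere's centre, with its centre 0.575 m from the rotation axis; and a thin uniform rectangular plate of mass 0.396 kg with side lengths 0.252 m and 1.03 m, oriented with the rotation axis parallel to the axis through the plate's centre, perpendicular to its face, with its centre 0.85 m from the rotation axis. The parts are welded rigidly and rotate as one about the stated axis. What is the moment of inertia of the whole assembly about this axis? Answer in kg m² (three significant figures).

Solid sphere: I_cm = (2/5)MR² = (2/5)(1.3)(0.307)² = 0.049009 kg m²; centre at d = 0.575 m, so I = I_cm + Md² gives I = 0.049009 + (1.3)(0.575)² = 0.47882 kg m².
Rectangular plate: I_cm = (1/12)M(a²+b²) = (1/12)(0.396)[(0.252)² + (1.03)²] = 0.037105 kg m²; centre at d = 0.85 m, so I = I_cm + Md² gives I = 0.037105 + (0.396)(0.85)² = 0.32322 kg m².
Total I = 0.47882 + 0.32322 = 0.80204 kg m².

0.802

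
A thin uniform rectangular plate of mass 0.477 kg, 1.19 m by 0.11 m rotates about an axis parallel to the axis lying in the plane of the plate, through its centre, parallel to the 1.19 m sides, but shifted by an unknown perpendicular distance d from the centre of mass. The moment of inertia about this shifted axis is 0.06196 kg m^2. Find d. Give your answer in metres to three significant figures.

About the centre-of-mass axis, I_cm = (1/12)Mb² = (1/12)(0.477)(0.11)² = 0.00048097 kg m^2.
Parallel axis theorem: I = I_cm + Md², so Md² = 0.06196 − 0.00048097 = 0.061479 kg m^2.
d = √(0.061479 / 0.477) = 0.35901 m.

0.359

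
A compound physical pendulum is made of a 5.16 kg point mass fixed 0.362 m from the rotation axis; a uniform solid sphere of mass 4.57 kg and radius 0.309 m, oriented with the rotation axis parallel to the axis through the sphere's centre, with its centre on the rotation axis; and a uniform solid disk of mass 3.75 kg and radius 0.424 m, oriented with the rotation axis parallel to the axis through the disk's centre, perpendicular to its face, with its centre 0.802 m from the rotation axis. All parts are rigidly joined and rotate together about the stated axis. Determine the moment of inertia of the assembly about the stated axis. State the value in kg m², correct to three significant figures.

Point mass: I_cm = 0; centre at d = 0.362 m, so I = I_cm + Md² gives I = 0 + (5.16)(0.362)² = 0.67619 kg m².
Solid sphere: I_cm = (2/5)MR² = (2/5)(4.57)(0.309)² = 0.17454 kg m²; axis through the centre, so I = 0.17454 kg m².
Solid disk: I_cm = (1/2)MR² = (1/2)(3.75)(0.424)² = 0.33708 kg m²; centre at d = 0.802 m, so I = I_cm + Md² gives I = 0.33708 + (3.75)(0.802)² = 2.7491 kg m².
Total I = 0.67619 + 0.17454 + 2.7491 = 3.5998 kg m².

3.60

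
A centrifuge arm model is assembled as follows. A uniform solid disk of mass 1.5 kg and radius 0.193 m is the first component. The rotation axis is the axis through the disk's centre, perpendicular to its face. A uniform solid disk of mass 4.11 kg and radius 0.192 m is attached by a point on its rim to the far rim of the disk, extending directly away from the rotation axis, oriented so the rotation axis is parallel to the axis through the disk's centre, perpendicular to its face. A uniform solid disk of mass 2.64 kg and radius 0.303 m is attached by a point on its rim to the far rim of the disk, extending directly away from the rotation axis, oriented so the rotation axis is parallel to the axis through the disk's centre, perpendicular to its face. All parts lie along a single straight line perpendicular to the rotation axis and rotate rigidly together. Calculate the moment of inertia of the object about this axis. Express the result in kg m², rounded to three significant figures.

2.88

Solid disk: I_cm = (1/2)MR² = (1/2)(1.5)(0.193)² = 0.027937 kg m²; axis through the centre, so I = 0.027937 kg m².
Solid disk: I_cm = (1/2)MR² = (1/2)(4.11)(0.192)² = 0.075756 kg m²; centre at d = 0.193 + 0.192 = 0.385 m, so I = I_cm + Md² gives I = 0.075756 + (4.11)(0.385)² = 0.68496 kg m².
Solid disk: I_cm = (1/2)MR² = (1/2)(2.64)(0.303)² = 0.12119 kg m²; centre at d = 0.193 + 0.192 + 0.192 + 0.303 = 0.88 m, so I = I_cm + Md² gives I = 0.12119 + (2.64)(0.88)² = 2.1656 kg m².
Total I = 0.027937 + 0.68496 + 2.1656 = 2.8785 kg m².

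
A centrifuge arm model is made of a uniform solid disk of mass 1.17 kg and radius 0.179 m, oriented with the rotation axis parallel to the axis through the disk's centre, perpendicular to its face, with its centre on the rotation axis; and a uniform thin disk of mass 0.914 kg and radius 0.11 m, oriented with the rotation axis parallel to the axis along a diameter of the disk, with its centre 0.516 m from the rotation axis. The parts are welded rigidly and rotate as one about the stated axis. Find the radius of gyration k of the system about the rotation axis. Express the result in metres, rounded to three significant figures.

0.357

Solid disk: I_cm = (1/2)MR² = (1/2)(1.17)(0.179)² = 0.018744 kg m^2; axis through the centre, so I = 0.018744 kg m^2.
Thin disk: I_cm = (1/4)MR² = (1/4)(0.914)(0.11)² = 0.0027649 kg m^2; centre at d = 0.516 m, so the parallel axis theorem gives I = 0.0027649 + (0.914)(0.516)² = 0.24612 kg m^2.
Total I = 0.26487 kg m^2; total mass M = 2.084 kg.
k = √(I/M) = √(0.26487/2.084) = 0.3565 m.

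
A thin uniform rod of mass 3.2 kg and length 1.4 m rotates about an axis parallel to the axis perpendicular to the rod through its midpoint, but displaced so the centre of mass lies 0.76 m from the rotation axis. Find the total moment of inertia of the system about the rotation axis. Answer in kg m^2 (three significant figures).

2.37

I_cm = (1/12)ML² = (1/12)(3.2)(1.4)² = 0.52267 kg m^2; centre at d = 0.76 m, so the parallel axis theorem gives I = 0.52267 + (3.2)(0.76)² = 2.371 kg m^2.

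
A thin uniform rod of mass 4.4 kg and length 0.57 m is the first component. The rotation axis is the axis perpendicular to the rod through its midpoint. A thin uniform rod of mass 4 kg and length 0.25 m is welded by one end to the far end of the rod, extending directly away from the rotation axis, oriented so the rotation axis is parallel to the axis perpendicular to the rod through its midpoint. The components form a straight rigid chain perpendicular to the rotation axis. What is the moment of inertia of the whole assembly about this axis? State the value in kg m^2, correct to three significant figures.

Thin rod: I_cm = (1/12)ML² = (1/12)(4.4)(0.57)² = 0.11913 kg m^2; axis through the centre, so I = 0.11913 kg m^2.
Thin rod: I_cm = (1/12)ML² = (1/12)(4)(0.25)² = 0.020833 kg m^2; centre at d = 0.285 + 0.125 = 0.41 m, so the parallel axis theorem gives I = 0.020833 + (4)(0.41)² = 0.69323 kg m^2.
Total I = 0.11913 + 0.69323 = 0.81236 kg m^2.

0.812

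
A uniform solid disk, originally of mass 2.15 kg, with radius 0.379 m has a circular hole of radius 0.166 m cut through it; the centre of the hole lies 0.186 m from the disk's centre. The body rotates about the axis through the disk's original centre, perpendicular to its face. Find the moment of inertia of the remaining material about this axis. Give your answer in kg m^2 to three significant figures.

Unpierced body about its centre: I₀ = (1/2)MR² = (1/2)(2.15)(0.379)² = 0.15441 kg m^2.
The removed disk has mass m = M·(r/R)² = (2.15)(0.166/0.379)² = 0.41245 kg (same uniform areal density).
Its moment of inertia about the rotation axis (parallel-axis theorem): I_hole = (1/2)mr² + md² = (1/2)(0.41245)(0.166)² + (0.41245)(0.186)² = 0.019952 kg m^2.
Treating the hole as negative mass, I = I₀ − I_hole = 0.15441 − 0.019952 = 0.13446 kg m^2.

0.134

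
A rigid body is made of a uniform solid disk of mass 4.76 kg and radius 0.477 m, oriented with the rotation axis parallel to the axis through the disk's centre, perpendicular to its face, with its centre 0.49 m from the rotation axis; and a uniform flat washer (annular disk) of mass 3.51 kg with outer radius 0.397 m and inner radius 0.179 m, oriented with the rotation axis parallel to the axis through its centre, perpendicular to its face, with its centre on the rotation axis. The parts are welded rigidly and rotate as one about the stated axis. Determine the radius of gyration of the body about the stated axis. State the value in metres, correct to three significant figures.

0.494

Solid disk: I_cm = (1/2)MR² = (1/2)(4.76)(0.477)² = 0.54152 kg·m²; centre at d = 0.49 m, so the parallel axis theorem gives I = 0.54152 + (4.76)(0.49)² = 1.6844 kg·m².
Annular disk: I_cm = (1/2)M(R²+r²) = (1/2)(3.51)[(0.397)² + (0.179)²] = 0.33284 kg·m²; axis through the centre, so I = 0.33284 kg·m².
Total I = 2.0172 kg·m²; total mass M = 8.27 kg.
k = √(I/M) = √(2.0172/8.27) = 0.49388 m.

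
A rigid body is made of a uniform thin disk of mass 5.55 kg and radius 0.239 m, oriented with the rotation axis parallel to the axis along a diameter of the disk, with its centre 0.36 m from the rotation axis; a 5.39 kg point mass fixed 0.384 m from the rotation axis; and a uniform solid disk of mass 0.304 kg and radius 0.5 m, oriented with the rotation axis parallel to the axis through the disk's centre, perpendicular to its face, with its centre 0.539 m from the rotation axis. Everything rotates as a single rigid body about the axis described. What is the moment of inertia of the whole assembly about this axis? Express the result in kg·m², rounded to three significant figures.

Thin disk: I_cm = (1/4)MR² = (1/4)(5.55)(0.239)² = 0.079255 kg·m²; centre at d = 0.36 m, so the parallel axis theorem gives I = 0.079255 + (5.55)(0.36)² = 0.79854 kg·m².
Point mass: I_cm = 0; centre at d = 0.384 m, so the parallel axis theorem gives I = 0 + (5.39)(0.384)² = 0.79479 kg·m².
Solid disk: I_cm = (1/2)MR² = (1/2)(0.304)(0.5)² = 0.038 kg·m²; centre at d = 0.539 m, so the parallel axis theorem gives I = 0.038 + (0.304)(0.539)² = 0.12632 kg·m².
Total I = 0.79854 + 0.79479 + 0.12632 = 1.7196 kg·m².

1.72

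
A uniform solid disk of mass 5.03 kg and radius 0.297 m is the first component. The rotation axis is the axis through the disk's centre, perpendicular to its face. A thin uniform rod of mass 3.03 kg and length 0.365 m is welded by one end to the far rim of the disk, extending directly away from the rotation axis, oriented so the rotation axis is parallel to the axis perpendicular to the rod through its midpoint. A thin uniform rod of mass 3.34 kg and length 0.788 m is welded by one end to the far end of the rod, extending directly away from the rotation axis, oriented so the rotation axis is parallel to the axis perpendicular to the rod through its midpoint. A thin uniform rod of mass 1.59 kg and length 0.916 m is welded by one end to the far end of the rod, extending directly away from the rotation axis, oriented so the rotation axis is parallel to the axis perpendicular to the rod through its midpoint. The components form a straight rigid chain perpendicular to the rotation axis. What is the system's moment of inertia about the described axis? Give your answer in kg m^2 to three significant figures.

Solid disk: I_cm = (1/2)MR² = (1/2)(5.03)(0.297)² = 0.22185 kg m^2; axis through the centre, so I = 0.22185 kg m^2.
Thin rod: I_cm = (1/12)ML² = (1/12)(3.03)(0.365)² = 0.033639 kg m^2; centre at d = 0.297 + 0.1825 = 0.4795 m, so I = I_cm + Md² gives I = 0.033639 + (3.03)(0.4795)² = 0.7303 kg m^2.
Thin rod: I_cm = (1/12)ML² = (1/12)(3.34)(0.788)² = 0.17283 kg m^2; centre at d = 0.297 + 0.1825 + 0.1825 + 0.394 = 1.056 m, so I = I_cm + Md² gives I = 0.17283 + (3.34)(1.056)² = 3.8974 kg m^2.
Thin rod: I_cm = (1/12)ML² = (1/12)(1.59)(0.916)² = 0.11117 kg m^2; centre at d = 0.297 + 0.1825 + 0.1825 + 0.394 + 0.394 + 0.458 = 1.908 m, so I = I_cm + Md² gives I = 0.11117 + (1.59)(1.908)² = 5.8995 kg m^2.
Total I = 0.22185 + 0.7303 + 3.8974 + 5.8995 = 10.749 kg m^2.

10.7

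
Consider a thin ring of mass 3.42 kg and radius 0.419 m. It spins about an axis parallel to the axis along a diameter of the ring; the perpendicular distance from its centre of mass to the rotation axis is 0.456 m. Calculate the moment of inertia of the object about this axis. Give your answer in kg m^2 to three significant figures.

1.01

I_cm = (1/2)MR² = (1/2)(3.42)(0.419)² = 0.30021 kg m^2; centre at d = 0.456 m, so the parallel axis theorem gives I = 0.30021 + (3.42)(0.456)² = 1.0114 kg m^2.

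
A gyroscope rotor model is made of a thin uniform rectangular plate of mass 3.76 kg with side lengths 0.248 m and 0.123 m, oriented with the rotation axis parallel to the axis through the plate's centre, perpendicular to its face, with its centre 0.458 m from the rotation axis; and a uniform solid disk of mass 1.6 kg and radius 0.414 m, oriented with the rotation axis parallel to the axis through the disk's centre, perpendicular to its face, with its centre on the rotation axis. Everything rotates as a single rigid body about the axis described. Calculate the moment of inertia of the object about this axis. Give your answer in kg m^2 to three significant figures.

0.950

Rectangular plate: I_cm = (1/12)M(a²+b²) = (1/12)(3.76)[(0.248)² + (0.123)²] = 0.024012 kg m^2; centre at d = 0.458 m, so I = I_cm + Md² gives I = 0.024012 + (3.76)(0.458)² = 0.81272 kg m^2.
Solid disk: I_cm = (1/2)MR² = (1/2)(1.6)(0.414)² = 0.13712 kg m^2; axis through the centre, so I = 0.13712 kg m^2.
Total I = 0.81272 + 0.13712 = 0.94984 kg m^2.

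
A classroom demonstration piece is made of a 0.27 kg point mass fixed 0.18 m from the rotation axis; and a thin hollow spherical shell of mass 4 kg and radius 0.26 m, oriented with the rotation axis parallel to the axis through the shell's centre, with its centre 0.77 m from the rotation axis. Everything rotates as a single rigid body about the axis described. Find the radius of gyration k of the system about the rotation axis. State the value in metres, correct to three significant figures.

0.774

Point mass: I_cm = 0; centre at d = 0.18 m, so the parallel axis theorem gives I = 0 + (0.27)(0.18)² = 0.008748 kg·m².
Spherical shell: I_cm = (2/3)MR² = (2/3)(4)(0.26)² = 0.18027 kg·m²; centre at d = 0.77 m, so the parallel axis theorem gives I = 0.18027 + (4)(0.77)² = 2.5519 kg·m².
Total I = 2.5606 kg·m²; total mass M = 4.27 kg.
k = √(I/M) = √(2.5606/4.27) = 0.77439 m.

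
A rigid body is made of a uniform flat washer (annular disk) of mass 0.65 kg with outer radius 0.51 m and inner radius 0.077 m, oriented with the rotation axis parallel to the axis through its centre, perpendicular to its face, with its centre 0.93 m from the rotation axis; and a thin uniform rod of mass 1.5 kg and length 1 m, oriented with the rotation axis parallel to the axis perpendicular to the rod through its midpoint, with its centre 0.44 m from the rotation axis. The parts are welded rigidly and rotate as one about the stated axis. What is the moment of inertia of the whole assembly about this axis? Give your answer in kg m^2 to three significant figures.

Annular disk: I_cm = (1/2)M(R²+r²) = (1/2)(0.65)[(0.51)² + (0.077)²] = 0.086459 kg m^2; centre at d = 0.93 m, so I = I_cm + Md² gives I = 0.086459 + (0.65)(0.93)² = 0.64864 kg m^2.
Thin rod: I_cm = (1/12)ML² = (1/12)(1.5)(1)² = 0.125 kg m^2; centre at d = 0.44 m, so I = I_cm + Md² gives I = 0.125 + (1.5)(0.44)² = 0.4154 kg m^2.
Total I = 0.64864 + 0.4154 = 1.064 kg m^2.

1.06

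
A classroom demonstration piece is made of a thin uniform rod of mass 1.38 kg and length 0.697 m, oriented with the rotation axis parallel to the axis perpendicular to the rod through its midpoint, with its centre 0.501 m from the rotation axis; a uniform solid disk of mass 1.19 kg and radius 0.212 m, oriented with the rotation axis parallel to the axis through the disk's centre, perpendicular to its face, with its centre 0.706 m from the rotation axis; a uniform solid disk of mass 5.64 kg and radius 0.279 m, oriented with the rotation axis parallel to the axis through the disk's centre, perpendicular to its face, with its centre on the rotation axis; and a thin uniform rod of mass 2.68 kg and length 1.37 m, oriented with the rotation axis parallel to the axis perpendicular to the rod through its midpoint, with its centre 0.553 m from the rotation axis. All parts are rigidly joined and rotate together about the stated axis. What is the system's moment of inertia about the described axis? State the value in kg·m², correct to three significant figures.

Thin rod: I_cm = (1/12)ML² = (1/12)(1.38)(0.697)² = 0.055868 kg·m²; centre at d = 0.501 m, so I = I_cm + Md² gives I = 0.055868 + (1.38)(0.501)² = 0.40225 kg·m².
Solid disk: I_cm = (1/2)MR² = (1/2)(1.19)(0.212)² = 0.026742 kg·m²; centre at d = 0.706 m, so I = I_cm + Md² gives I = 0.026742 + (1.19)(0.706)² = 0.61988 kg·m².
Solid disk: I_cm = (1/2)MR² = (1/2)(5.64)(0.279)² = 0.21951 kg·m²; axis through the centre, so I = 0.21951 kg·m².
Thin rod: I_cm = (1/12)ML² = (1/12)(2.68)(1.37)² = 0.41917 kg·m²; centre at d = 0.553 m, so I = I_cm + Md² gives I = 0.41917 + (2.68)(0.553)² = 1.2387 kg·m².
Total I = 0.40225 + 0.61988 + 0.21951 + 1.2387 = 2.4804 kg·m².

2.48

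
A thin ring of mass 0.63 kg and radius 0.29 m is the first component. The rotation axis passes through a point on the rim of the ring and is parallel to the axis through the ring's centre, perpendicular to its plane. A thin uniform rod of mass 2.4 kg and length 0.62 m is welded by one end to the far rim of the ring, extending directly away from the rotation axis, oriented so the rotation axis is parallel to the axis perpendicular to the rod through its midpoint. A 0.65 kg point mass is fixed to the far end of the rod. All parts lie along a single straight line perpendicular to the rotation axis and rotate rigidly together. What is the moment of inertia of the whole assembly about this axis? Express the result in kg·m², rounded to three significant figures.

Thin ring: I_cm = MR² = (0.63)(0.29)² = 0.052983 kg·m²; centre at d = 0.29 m, so I = I_cm + Md² gives I = 0.052983 + (0.63)(0.29)² = 0.10597 kg·m².
Thin rod: I_cm = (1/12)ML² = (1/12)(2.4)(0.62)² = 0.07688 kg·m²; centre at d = 0.29 + 0.29 + 0.31 = 0.89 m, so I = I_cm + Md² gives I = 0.07688 + (2.4)(0.89)² = 1.9779 kg·m².
Point mass: I_cm = 0; centre at d = 0.29 + 0.29 + 0.31 + 0.31 = 1.2 m, so I = I_cm + Md² gives I = 0 + (0.65)(1.2)² = 0.936 kg·m².
Total I = 0.10597 + 1.9779 + 0.936 = 3.0199 kg·m².

3.02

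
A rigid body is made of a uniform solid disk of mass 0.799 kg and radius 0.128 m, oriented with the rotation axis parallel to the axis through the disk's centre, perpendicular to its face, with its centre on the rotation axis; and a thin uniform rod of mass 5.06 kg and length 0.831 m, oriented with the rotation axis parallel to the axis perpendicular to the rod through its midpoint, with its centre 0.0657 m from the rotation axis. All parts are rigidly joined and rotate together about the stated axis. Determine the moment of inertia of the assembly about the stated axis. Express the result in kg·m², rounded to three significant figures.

Solid disk: I_cm = (1/2)MR² = (1/2)(0.799)(0.128)² = 0.0065454 kg·m²; axis through the centre, so I = 0.0065454 kg·m².
Thin rod: I_cm = (1/12)ML² = (1/12)(5.06)(0.831)² = 0.29119 kg·m²; centre at d = 0.0657 m, so I = I_cm + Md² gives I = 0.29119 + (5.06)(0.0657)² = 0.31303 kg·m².
Total I = 0.0065454 + 0.31303 = 0.31957 kg·m².

0.320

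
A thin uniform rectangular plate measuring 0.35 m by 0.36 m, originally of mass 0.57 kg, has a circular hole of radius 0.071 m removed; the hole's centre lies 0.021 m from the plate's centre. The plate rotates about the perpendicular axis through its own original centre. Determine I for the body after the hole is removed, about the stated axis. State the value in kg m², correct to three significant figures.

Unpierced body about its centre: I₀ = (1/12)M(a²+b²) = (1/12)(0.57)[(0.35)² + (0.36)²] = 0.011975 kg m².
The removed disk has mass m = M·πr²/(ab) = (0.57)·π(0.071)²/(0.35·0.36) = 0.071643 kg (same uniform areal density).
Its moment of inertia about the rotation axis (parallel-axis theorem): I_hole = (1/2)mr² + md² = (1/2)(0.071643)(0.071)² + (0.071643)(0.021)² = 0.00021217 kg m².
Treating the hole as negative mass, I = I₀ − I_hole = 0.011975 − 0.00021217 = 0.011763 kg m².

0.0118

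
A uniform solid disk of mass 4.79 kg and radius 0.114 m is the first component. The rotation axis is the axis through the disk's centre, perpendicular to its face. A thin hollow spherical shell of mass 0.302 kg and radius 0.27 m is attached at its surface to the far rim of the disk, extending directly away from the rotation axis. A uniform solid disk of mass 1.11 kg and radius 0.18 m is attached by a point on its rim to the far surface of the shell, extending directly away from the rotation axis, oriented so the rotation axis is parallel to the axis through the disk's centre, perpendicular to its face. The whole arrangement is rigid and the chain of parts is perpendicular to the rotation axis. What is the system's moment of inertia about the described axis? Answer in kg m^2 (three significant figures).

0.880

Solid disk: I_cm = (1/2)MR² = (1/2)(4.79)(0.114)² = 0.031125 kg m^2; axis through the centre, so I = 0.031125 kg m^2.
Spherical shell: I_cm = (2/3)MR² = (2/3)(0.302)(0.27)² = 0.014677 kg m^2; centre at d = 0.114 + 0.27 = 0.384 m, so I = I_cm + Md² gives I = 0.014677 + (0.302)(0.384)² = 0.059209 kg m^2.
Solid disk: I_cm = (1/2)MR² = (1/2)(1.11)(0.18)² = 0.017982 kg m^2; centre at d = 0.114 + 0.27 + 0.27 + 0.18 = 0.834 m, so I = I_cm + Md² gives I = 0.017982 + (1.11)(0.834)² = 0.79005 kg m^2.
Total I = 0.031125 + 0.059209 + 0.79005 = 0.88038 kg m^2.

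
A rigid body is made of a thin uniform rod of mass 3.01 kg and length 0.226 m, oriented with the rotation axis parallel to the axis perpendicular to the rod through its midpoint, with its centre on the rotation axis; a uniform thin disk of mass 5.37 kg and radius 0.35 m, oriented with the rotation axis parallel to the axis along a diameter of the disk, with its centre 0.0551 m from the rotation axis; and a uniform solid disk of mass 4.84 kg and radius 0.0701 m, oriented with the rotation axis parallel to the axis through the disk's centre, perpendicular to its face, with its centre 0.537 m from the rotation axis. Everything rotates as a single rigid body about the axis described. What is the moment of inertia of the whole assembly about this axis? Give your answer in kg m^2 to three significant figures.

Thin rod: I_cm = (1/12)ML² = (1/12)(3.01)(0.226)² = 0.012812 kg m^2; axis through the centre, so I = 0.012812 kg m^2.
Thin disk: I_cm = (1/4)MR² = (1/4)(5.37)(0.35)² = 0.16446 kg m^2; centre at d = 0.0551 m, so the parallel axis theorem gives I = 0.16446 + (5.37)(0.0551)² = 0.18076 kg m^2.
Solid disk: I_cm = (1/2)MR² = (1/2)(4.84)(0.0701)² = 0.011892 kg m^2; centre at d = 0.537 m, so the parallel axis theorem gives I = 0.011892 + (4.84)(0.537)² = 1.4076 kg m^2.
Total I = 0.012812 + 0.18076 + 1.4076 = 1.6012 kg m^2.

1.60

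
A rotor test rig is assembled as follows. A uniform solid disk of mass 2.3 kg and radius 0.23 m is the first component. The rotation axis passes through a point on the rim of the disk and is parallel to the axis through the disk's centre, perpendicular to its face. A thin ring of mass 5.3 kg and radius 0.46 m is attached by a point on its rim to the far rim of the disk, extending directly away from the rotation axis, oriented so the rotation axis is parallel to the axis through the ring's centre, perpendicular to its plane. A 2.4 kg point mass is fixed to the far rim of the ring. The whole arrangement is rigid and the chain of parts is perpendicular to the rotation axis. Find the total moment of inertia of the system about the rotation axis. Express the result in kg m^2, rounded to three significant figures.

Solid disk: I_cm = (1/2)MR² = (1/2)(2.3)(0.23)² = 0.060835 kg m^2; centre at d = 0.23 m, so the parallel axis theorem gives I = 0.060835 + (2.3)(0.23)² = 0.18251 kg m^2.
Thin ring: I_cm = MR² = (5.3)(0.46)² = 1.1215 kg m^2; centre at d = 0.23 + 0.23 + 0.46 = 0.92 m, so the parallel axis theorem gives I = 1.1215 + (5.3)(0.92)² = 5.6074 kg m^2.
Point mass: I_cm = 0; centre at d = 0.23 + 0.23 + 0.46 + 0.46 = 1.38 m, so the parallel axis theorem gives I = 0 + (2.4)(1.38)² = 4.5706 kg m^2.
Total I = 0.18251 + 5.6074 + 4.5706 = 10.36 kg m^2.

10.4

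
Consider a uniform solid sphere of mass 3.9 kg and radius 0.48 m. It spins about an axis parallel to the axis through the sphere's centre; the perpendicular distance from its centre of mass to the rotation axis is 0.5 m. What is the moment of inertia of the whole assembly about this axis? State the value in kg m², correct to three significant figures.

I_cm = (2/5)MR² = (2/5)(3.9)(0.48)² = 0.35942 kg m²; centre at d = 0.5 m, so the parallel axis theorem gives I = 0.35942 + (3.9)(0.5)² = 1.3344 kg m².

1.33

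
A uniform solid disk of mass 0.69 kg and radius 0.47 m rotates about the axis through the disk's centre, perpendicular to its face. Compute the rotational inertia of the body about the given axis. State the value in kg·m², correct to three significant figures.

0.0762

I_cm = (1/2)MR² = (1/2)(0.69)(0.47)² = 0.07621 kg·m²; axis through the centre, so I = 0.07621 kg·m².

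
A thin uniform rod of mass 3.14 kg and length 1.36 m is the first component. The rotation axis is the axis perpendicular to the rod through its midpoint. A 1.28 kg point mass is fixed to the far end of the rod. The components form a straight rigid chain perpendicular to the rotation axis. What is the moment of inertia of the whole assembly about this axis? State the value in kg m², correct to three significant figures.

1.08

Thin rod: I_cm = (1/12)ML² = (1/12)(3.14)(1.36)² = 0.48398 kg m²; axis through the centre, so I = 0.48398 kg m².
Point mass: I_cm = 0; centre at d = 0.68 m, so I = I_cm + Md² gives I = 0 + (1.28)(0.68)² = 0.59187 kg m².
Total I = 0.48398 + 0.59187 = 1.0759 kg m².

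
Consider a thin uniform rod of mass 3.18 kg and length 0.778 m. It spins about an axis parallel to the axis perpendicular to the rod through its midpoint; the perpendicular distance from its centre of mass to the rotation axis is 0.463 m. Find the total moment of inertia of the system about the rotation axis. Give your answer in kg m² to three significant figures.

I_cm = (1/12)ML² = (1/12)(3.18)(0.778)² = 0.1604 kg m²; centre at d = 0.463 m, so I = I_cm + Md² gives I = 0.1604 + (3.18)(0.463)² = 0.84209 kg m².

0.842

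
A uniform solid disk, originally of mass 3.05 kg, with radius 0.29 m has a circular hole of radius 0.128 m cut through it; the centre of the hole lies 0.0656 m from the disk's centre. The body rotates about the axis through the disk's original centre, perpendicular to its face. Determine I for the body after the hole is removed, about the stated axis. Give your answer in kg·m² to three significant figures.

0.121

Unpierced body about its centre: I₀ = (1/2)MR² = (1/2)(3.05)(0.29)² = 0.12825 kg·m².
The removed disk has mass m = M·(r/R)² = (3.05)(0.128/0.29)² = 0.59419 kg (same uniform areal density).
Its moment of inertia about the rotation axis (parallel-axis theorem): I_hole = (1/2)mr² + md² = (1/2)(0.59419)(0.128)² + (0.59419)(0.0656)² = 0.0074246 kg·m².
Treating the hole as negative mass, I = I₀ − I_hole = 0.12825 − 0.0074246 = 0.12083 kg·m².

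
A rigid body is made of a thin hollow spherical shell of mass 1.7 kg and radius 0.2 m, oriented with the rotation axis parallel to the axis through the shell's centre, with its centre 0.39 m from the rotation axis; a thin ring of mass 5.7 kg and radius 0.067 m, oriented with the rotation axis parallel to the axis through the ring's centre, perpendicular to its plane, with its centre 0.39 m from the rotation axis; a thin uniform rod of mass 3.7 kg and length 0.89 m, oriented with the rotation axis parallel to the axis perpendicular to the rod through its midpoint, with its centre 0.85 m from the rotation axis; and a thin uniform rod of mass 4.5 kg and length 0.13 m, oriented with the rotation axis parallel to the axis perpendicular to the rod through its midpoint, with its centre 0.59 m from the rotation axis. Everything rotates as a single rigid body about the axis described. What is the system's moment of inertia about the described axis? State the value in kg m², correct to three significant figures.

5.69

Spherical shell: I_cm = (2/3)MR² = (2/3)(1.7)(0.2)² = 0.045333 kg m²; centre at d = 0.39 m, so the parallel axis theorem gives I = 0.045333 + (1.7)(0.39)² = 0.3039 kg m².
Thin ring: I_cm = MR² = (5.7)(0.067)² = 0.025587 kg m²; centre at d = 0.39 m, so the parallel axis theorem gives I = 0.025587 + (5.7)(0.39)² = 0.89256 kg m².
Thin rod: I_cm = (1/12)ML² = (1/12)(3.7)(0.89)² = 0.24423 kg m²; centre at d = 0.85 m, so the parallel axis theorem gives I = 0.24423 + (3.7)(0.85)² = 2.9175 kg m².
Thin rod: I_cm = (1/12)ML² = (1/12)(4.5)(0.13)² = 0.0063375 kg m²; centre at d = 0.59 m, so the parallel axis theorem gives I = 0.0063375 + (4.5)(0.59)² = 1.5728 kg m².
Total I = 0.3039 + 0.89256 + 2.9175 + 1.5728 = 5.6867 kg m².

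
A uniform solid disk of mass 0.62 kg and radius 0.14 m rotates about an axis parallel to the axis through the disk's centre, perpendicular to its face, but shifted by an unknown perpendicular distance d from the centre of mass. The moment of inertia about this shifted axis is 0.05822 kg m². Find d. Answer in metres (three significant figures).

About the centre-of-mass axis, I_cm = (1/2)MR² = (1/2)(0.62)(0.14)² = 0.006076 kg m².
Parallel axis theorem: I = I_cm + Md², so Md² = 0.05822 − 0.006076 = 0.052144 kg m².
d = √(0.052144 / 0.62) = 0.29001 m.

0.290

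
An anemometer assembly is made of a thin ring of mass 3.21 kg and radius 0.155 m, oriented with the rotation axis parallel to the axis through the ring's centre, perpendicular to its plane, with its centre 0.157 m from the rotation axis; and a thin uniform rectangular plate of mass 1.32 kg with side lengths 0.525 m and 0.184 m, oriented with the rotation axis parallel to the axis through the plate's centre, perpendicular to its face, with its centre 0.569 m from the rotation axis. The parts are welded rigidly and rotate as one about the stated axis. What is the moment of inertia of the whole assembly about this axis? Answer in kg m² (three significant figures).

Thin ring: I_cm = MR² = (3.21)(0.155)² = 0.07712 kg m²; centre at d = 0.157 m, so the parallel axis theorem gives I = 0.07712 + (3.21)(0.157)² = 0.15624 kg m².
Rectangular plate: I_cm = (1/12)M(a²+b²) = (1/12)(1.32)[(0.525)² + (0.184)²] = 0.034043 kg m²; centre at d = 0.569 m, so the parallel axis theorem gives I = 0.034043 + (1.32)(0.569)² = 0.46141 kg m².
Total I = 0.15624 + 0.46141 = 0.61765 kg m².

0.618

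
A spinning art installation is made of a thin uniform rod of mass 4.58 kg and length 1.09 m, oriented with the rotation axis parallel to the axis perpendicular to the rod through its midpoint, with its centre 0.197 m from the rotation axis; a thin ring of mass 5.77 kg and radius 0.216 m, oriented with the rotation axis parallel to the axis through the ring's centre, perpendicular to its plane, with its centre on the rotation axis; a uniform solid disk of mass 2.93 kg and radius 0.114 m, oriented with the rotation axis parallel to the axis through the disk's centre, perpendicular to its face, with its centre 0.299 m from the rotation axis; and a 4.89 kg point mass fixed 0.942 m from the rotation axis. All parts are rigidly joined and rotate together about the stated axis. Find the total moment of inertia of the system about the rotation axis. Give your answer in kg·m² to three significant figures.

5.52

Thin rod: I_cm = (1/12)ML² = (1/12)(4.58)(1.09)² = 0.45346 kg·m²; centre at d = 0.197 m, so I = I_cm + Md² gives I = 0.45346 + (4.58)(0.197)² = 0.6312 kg·m².
Thin ring: I_cm = MR² = (5.77)(0.216)² = 0.26921 kg·m²; axis through the centre, so I = 0.26921 kg·m².
Solid disk: I_cm = (1/2)MR² = (1/2)(2.93)(0.114)² = 0.019039 kg·m²; centre at d = 0.299 m, so I = I_cm + Md² gives I = 0.019039 + (2.93)(0.299)² = 0.28098 kg·m².
Point mass: I_cm = 0; centre at d = 0.942 m, so I = I_cm + Md² gives I = 0 + (4.89)(0.942)² = 4.3392 kg·m².
Total I = 0.6312 + 0.26921 + 0.28098 + 4.3392 = 5.5206 kg·m².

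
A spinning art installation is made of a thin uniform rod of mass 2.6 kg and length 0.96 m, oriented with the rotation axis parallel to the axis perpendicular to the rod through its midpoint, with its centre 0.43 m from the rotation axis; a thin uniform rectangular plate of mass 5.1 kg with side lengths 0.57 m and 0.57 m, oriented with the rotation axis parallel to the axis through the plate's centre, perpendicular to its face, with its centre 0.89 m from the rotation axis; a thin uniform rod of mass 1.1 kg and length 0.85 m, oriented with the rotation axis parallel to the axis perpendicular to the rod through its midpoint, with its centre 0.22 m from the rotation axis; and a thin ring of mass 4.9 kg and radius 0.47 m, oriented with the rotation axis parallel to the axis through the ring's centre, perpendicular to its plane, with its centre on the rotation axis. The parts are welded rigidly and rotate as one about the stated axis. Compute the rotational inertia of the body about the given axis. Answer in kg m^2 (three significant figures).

Thin rod: I_cm = (1/12)ML² = (1/12)(2.6)(0.96)² = 0.19968 kg m^2; centre at d = 0.43 m, so the parallel axis theorem gives I = 0.19968 + (2.6)(0.43)² = 0.68042 kg m^2.
Rectangular plate: I_cm = (1/12)M(a²+b²) = (1/12)(5.1)[(0.57)² + (0.57)²] = 0.27616 kg m^2; centre at d = 0.89 m, so the parallel axis theorem gives I = 0.27616 + (5.1)(0.89)² = 4.3159 kg m^2.
Thin rod: I_cm = (1/12)ML² = (1/12)(1.1)(0.85)² = 0.066229 kg m^2; centre at d = 0.22 m, so the parallel axis theorem gives I = 0.066229 + (1.1)(0.22)² = 0.11947 kg m^2.
Thin ring: I_cm = MR² = (4.9)(0.47)² = 1.0824 kg m^2; axis through the centre, so I = 1.0824 kg m^2.
Total I = 0.68042 + 4.3159 + 0.11947 + 1.0824 = 6.1982 kg m^2.

6.20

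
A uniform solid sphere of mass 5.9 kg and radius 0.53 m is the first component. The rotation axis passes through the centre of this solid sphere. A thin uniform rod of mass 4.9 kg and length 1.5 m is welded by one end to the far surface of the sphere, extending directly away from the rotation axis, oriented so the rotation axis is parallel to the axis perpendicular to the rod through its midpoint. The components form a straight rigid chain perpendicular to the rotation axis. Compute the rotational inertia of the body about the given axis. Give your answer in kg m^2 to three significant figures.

9.61

Solid sphere: I_cm = (2/5)MR² = (2/5)(5.9)(0.53)² = 0.66292 kg m^2; axis through the centre, so I = 0.66292 kg m^2.
Thin rod: I_cm = (1/12)ML² = (1/12)(4.9)(1.5)² = 0.91875 kg m^2; centre at d = 0.53 + 0.75 = 1.28 m, so I = I_cm + Md² gives I = 0.91875 + (4.9)(1.28)² = 8.9469 kg m^2.
Total I = 0.66292 + 8.9469 = 9.6098 kg m^2.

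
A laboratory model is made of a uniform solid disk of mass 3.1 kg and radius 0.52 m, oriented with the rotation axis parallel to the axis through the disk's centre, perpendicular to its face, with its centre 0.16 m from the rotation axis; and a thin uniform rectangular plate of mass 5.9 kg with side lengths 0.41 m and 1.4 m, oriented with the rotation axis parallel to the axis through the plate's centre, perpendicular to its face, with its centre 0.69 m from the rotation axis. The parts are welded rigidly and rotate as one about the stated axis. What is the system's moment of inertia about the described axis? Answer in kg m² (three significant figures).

Solid disk: I_cm = (1/2)MR² = (1/2)(3.1)(0.52)² = 0.41912 kg m²; centre at d = 0.16 m, so the parallel axis theorem gives I = 0.41912 + (3.1)(0.16)² = 0.49848 kg m².
Rectangular plate: I_cm = (1/12)M(a²+b²) = (1/12)(5.9)[(0.41)² + (1.4)²] = 1.0463 kg m²; centre at d = 0.69 m, so the parallel axis theorem gives I = 1.0463 + (5.9)(0.69)² = 3.8553 kg m².
Total I = 0.49848 + 3.8553 = 4.3538 kg m².

4.35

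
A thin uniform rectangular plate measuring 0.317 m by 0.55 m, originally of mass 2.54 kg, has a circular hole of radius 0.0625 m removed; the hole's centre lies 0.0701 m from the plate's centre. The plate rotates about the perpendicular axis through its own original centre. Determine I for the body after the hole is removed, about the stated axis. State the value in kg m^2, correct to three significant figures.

0.0841

Unpierced body about its centre: I₀ = (1/12)M(a²+b²) = (1/12)(2.54)[(0.317)² + (0.55)²] = 0.085299 kg m^2.
The removed disk has mass m = M·πr²/(ab) = (2.54)·π(0.0625)²/(0.317·0.55) = 0.17878 kg (same uniform areal density).
Its moment of inertia about the rotation axis (parallel-axis theorem): I_hole = (1/2)mr² + md² = (1/2)(0.17878)(0.0625)² + (0.17878)(0.0701)² = 0.0012277 kg m^2.
Treating the hole as negative mass, I = I₀ − I_hole = 0.085299 − 0.0012277 = 0.084072 kg m^2.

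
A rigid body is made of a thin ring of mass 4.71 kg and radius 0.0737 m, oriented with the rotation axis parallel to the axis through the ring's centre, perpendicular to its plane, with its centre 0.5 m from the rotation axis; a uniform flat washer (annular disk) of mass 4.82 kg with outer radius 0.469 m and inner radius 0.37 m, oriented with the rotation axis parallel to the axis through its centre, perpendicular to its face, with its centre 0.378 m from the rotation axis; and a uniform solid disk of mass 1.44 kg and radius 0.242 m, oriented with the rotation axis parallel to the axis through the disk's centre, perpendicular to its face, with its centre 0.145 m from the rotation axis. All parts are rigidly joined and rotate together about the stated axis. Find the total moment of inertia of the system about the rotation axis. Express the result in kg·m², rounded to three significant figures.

2.82

Thin ring: I_cm = MR² = (4.71)(0.0737)² = 0.025583 kg·m²; centre at d = 0.5 m, so the parallel axis theorem gives I = 0.025583 + (4.71)(0.5)² = 1.2031 kg·m².
Annular disk: I_cm = (1/2)M(R²+r²) = (1/2)(4.82)[(0.469)² + (0.37)²] = 0.86004 kg·m²; centre at d = 0.378 m, so the parallel axis theorem gives I = 0.86004 + (4.82)(0.378)² = 1.5487 kg·m².
Solid disk: I_cm = (1/2)MR² = (1/2)(1.44)(0.242)² = 0.042166 kg·m²; centre at d = 0.145 m, so the parallel axis theorem gives I = 0.042166 + (1.44)(0.145)² = 0.072442 kg·m².
Total I = 1.2031 + 1.5487 + 0.072442 = 2.8243 kg·m².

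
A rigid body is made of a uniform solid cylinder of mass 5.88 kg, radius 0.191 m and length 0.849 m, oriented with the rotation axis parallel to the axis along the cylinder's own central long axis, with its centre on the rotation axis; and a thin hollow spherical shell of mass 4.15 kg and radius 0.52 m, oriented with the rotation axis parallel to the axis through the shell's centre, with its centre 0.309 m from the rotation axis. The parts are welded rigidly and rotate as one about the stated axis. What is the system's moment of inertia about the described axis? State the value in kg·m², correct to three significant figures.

1.25

Solid cylinder: I_cm = (1/2)MR² = (1/2)(5.88)(0.191)² = 0.10725 kg·m²; axis through the centre, so I = 0.10725 kg·m².
Spherical shell: I_cm = (2/3)MR² = (2/3)(4.15)(0.52)² = 0.74811 kg·m²; centre at d = 0.309 m, so I = I_cm + Md² gives I = 0.74811 + (4.15)(0.309)² = 1.1444 kg·m².
Total I = 0.10725 + 1.1444 = 1.2516 kg·m².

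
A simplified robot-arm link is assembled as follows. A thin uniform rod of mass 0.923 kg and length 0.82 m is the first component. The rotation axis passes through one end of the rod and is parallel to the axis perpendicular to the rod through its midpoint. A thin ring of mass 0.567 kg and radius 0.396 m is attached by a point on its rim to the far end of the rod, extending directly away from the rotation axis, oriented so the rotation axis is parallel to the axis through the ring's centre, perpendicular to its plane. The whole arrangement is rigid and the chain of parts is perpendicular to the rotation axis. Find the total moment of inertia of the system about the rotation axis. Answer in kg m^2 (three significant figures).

Thin rod: I_cm = (1/12)ML² = (1/12)(0.923)(0.82)² = 0.051719 kg m^2; centre at d = 0.41 m, so I = I_cm + Md² gives I = 0.051719 + (0.923)(0.41)² = 0.20688 kg m^2.
Thin ring: I_cm = MR² = (0.567)(0.396)² = 0.088915 kg m^2; centre at d = 0.41 + 0.41 + 0.396 = 1.216 m, so I = I_cm + Md² gives I = 0.088915 + (0.567)(1.216)² = 0.92731 kg m^2.
Total I = 0.20688 + 0.92731 = 1.1342 kg m^2.

1.13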